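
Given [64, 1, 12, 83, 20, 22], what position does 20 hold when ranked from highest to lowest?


Sort descending: [83, 64, 22, 20, 12, 1]
Find 20 in the sorted list.
20 is at position 4.
Final answer: 4


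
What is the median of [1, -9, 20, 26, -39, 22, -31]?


First, sort the list: [-39, -31, -9, 1, 20, 22, 26]
The list has 7 elements (odd count).
The middle index is 3 (0-based), and the element there is 1.
Final answer: 1


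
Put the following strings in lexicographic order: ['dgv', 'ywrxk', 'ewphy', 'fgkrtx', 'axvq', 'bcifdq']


Compare strings character by character (the first differing letter decides):
  'axvq' < 'bcifdq' since 'a' < 'b' at position 1
  'bcifdq' < 'dgv' since 'b' < 'd' at position 1
  'dgv' < 'ewphy' since 'd' < 'e' at position 1
  'ewphy' < 'fgkrtx' since 'e' < 'f' at position 1
  'fgkrtx' < 'ywrxk' since 'f' < 'y' at position 1
Chaining these comparisons gives the alphabetical order.
Final answer: ['axvq', 'bcifdq', 'dgv', 'ewphy', 'fgkrtx', 'ywrxk']


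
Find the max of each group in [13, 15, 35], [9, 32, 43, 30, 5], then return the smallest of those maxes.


Find max of each group:
  Group 1: [13, 15, 35] -> max = 35
  Group 2: [9, 32, 43, 30, 5] -> max = 43
Maxes: [35, 43]
Minimum of maxes = 35
Final answer: 35


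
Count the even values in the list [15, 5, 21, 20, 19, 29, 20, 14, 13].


Check each element:
  15 is odd
  5 is odd
  21 is odd
  20 is even
  19 is odd
  29 is odd
  20 is even
  14 is even
  13 is odd
Evens: [20, 20, 14]
Count of evens = 3
Final answer: 3


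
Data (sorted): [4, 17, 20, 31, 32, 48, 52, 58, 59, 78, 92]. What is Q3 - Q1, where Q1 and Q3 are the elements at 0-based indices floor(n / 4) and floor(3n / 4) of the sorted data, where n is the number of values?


The data has n = 11 elements.
Q1 index = floor(11 / 4) = floor(2.75) = 2; Q3 index = floor(3 * 11 / 4) = floor(8.25) = 8
Q1 = element at index 2 = 20
Q3 = element at index 8 = 59
IQR = 59 - 20 = 39
Final answer: 39


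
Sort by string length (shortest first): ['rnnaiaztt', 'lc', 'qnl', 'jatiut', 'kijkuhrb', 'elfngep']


Compute lengths:
  'rnnaiaztt' has length 9
  'lc' has length 2
  'qnl' has length 3
  'jatiut' has length 6
  'kijkuhrb' has length 8
  'elfngep' has length 7
Lengths in increasing order: 2 < 3 < 6 < 7 < 8 < 9
Listing the words in that order gives the answer.
Final answer: ['lc', 'qnl', 'jatiut', 'elfngep', 'kijkuhrb', 'rnnaiaztt']


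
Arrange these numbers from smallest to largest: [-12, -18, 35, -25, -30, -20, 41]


Original list: [-12, -18, 35, -25, -30, -20, 41]
Repeatedly take the smallest remaining element:
  Remaining [-12, -18, 35, -25, -30, -20, 41] -> smallest is -30
  Remaining [-12, -18, 35, -25, -20, 41] -> smallest is -25
  Remaining [-12, -18, 35, -20, 41] -> smallest is -20
  Remaining [-12, -18, 35, 41] -> smallest is -18
  Remaining [-12, 35, 41] -> smallest is -12
  Remaining [35, 41] -> smallest is 35
  Remaining [41] -> smallest is 41
Collecting the picks in order gives the sorted list.
Final answer: [-30, -25, -20, -18, -12, 35, 41]


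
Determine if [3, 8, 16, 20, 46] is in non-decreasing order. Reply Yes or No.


Check consecutive pairs:
  3 <= 8? True
  8 <= 16? True
  16 <= 20? True
  20 <= 46? True
Every consecutive pair is in order, so the list is non-decreasing.
Final answer: Yes


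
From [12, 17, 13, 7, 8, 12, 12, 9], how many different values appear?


List all unique values:
Distinct values: [7, 8, 9, 12, 13, 17]
Count = 6
Final answer: 6


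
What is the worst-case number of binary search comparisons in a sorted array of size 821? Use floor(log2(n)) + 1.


Binary search halves the search space each step.
Maximum comparisons = floor(log2(821)) + 1
log2(821) = 9.6812
floor(log2(821)) = 9, so 9 + 1 = 10
Final answer: 10


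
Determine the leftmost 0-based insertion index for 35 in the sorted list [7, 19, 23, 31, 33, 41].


List is sorted: [7, 19, 23, 31, 33, 41]
We need the leftmost position where 35 can be inserted, i.e. the first index whose element is >= 35 (or the end of the list if none is).
Binary search with low=0, high=6 (0-based indices):
  low=0, high=6, mid=3: a[3]=31 < 35, so low = 4
  low=4, high=6, mid=5: a[5]=41 >= 35, so high = 5
  low=4, high=5, mid=4: a[4]=33 < 35, so low = 5
Now low = high = 5, so the insertion index is 5.
Final answer: 5


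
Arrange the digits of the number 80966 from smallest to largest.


The number 80966 has digits: 8, 0, 9, 6, 6
Sorted: 0, 6, 6, 8, 9
Joining the sorted digits gives the result.
Final answer: 06689


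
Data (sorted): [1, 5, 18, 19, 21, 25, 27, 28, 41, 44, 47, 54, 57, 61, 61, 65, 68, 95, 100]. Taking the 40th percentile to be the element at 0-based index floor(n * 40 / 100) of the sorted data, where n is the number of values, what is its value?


The dataset has n = 19 elements.
Index = floor(19 * 40 / 100) = floor(760 / 100) = floor(7.6) = 7
Counting from index 0 in the sorted data, the element at index 7 is 28.
Final answer: 28


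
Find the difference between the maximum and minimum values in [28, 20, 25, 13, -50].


Maximum value: 28
Minimum value: -50
Range = 28 - (-50) = 78
Final answer: 78


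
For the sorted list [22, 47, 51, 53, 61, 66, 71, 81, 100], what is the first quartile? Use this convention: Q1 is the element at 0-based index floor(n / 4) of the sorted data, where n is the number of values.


The list has n = 9 elements.
Q1 index = floor(9 / 4) = floor(2.25) = 2
Counting from index 0 in the sorted data, the element at index 2 is 51.
Final answer: 51


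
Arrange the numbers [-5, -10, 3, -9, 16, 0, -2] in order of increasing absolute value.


Compute absolute values:
  |-5| = 5
  |-10| = 10
  |3| = 3
  |-9| = 9
  |16| = 16
  |0| = 0
  |-2| = 2
Absolute values in increasing order: 0 < 2 < 3 < 5 < 9 < 10 < 16
Listing the original numbers in that order gives the answer.
Final answer: [0, -2, 3, -5, -9, -10, 16]


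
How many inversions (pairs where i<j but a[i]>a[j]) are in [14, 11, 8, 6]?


For each element, count the later elements that are smaller than it:
  14 (index 0): smaller elements after it = [11, 8, 6] -> 3
  11 (index 1): smaller elements after it = [8, 6] -> 2
  8 (index 2): smaller elements after it = [6] -> 1
Total inversions = 3 + 2 + 1 = 6
Final answer: 6


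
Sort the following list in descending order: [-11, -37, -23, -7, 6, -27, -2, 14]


Original list: [-11, -37, -23, -7, 6, -27, -2, 14]
Repeatedly take the largest remaining element:
  Remaining [-11, -37, -23, -7, 6, -27, -2, 14] -> largest is 14
  Remaining [-11, -37, -23, -7, 6, -27, -2] -> largest is 6
  Remaining [-11, -37, -23, -7, -27, -2] -> largest is -2
  Remaining [-11, -37, -23, -7, -27] -> largest is -7
  Remaining [-11, -37, -23, -27] -> largest is -11
  Remaining [-37, -23, -27] -> largest is -23
  Remaining [-37, -27] -> largest is -27
  Remaining [-37] -> largest is -37
Collecting the picks in order gives the descending list.
Final answer: [14, 6, -2, -7, -11, -23, -27, -37]


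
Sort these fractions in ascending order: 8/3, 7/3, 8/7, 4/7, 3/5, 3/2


Convert to decimal for comparison:
  8/3 = 2.6667
  7/3 = 2.3333
  8/7 = 1.1429
  4/7 = 0.5714
  3/5 = 0.6
  3/2 = 1.5
Decimals in increasing order: 0.5714 < 0.6 < 1.1429 < 1.5 < 2.3333 < 2.6667
Writing each back as its fraction gives the sorted order.
Final answer: 4/7, 3/5, 8/7, 3/2, 7/3, 8/3


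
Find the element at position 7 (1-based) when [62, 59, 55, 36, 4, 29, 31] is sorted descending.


Sort descending: [62, 59, 55, 36, 31, 29, 4]
The 7th element (1-indexed) is at index 6.
Value = 4
Final answer: 4


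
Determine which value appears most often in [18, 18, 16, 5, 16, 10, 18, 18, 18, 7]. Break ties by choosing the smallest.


Count the frequency of each value:
  5 appears 1 time(s)
  7 appears 1 time(s)
  10 appears 1 time(s)
  16 appears 2 time(s)
  18 appears 5 time(s)
Maximum frequency is 5.
Only 18 reaches that frequency, so it is the mode.
Final answer: 18


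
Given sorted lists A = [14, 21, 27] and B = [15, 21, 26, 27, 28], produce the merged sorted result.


List A: [14, 21, 27]
List B: [15, 21, 26, 27, 28]
Repeatedly compare the front elements and take the smaller:
  14 vs 15 -> take 14
  21 vs 15 -> take 15
  21 vs 21 -> take 21
  27 vs 21 -> take 21
  27 vs 26 -> take 26
  27 vs 27 -> take 27
  A is exhausted; append the rest of B: [27, 28]
Final answer: [14, 15, 21, 21, 26, 27, 27, 28]


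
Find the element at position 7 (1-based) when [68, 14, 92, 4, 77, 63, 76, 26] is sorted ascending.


Sort ascending: [4, 14, 26, 63, 68, 76, 77, 92]
The 7th element (1-indexed) is at index 6.
Value = 77
Final answer: 77


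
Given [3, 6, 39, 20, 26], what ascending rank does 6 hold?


Sort ascending: [3, 6, 20, 26, 39]
Find 6 in the sorted list.
6 is at position 2 (1-indexed).
Final answer: 2


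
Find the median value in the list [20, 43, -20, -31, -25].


First, sort the list: [-31, -25, -20, 20, 43]
The list has 5 elements (odd count).
The middle index is 2 (0-based), and the element there is -20.
Final answer: -20


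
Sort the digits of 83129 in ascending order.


The number 83129 has digits: 8, 3, 1, 2, 9
Sorted: 1, 2, 3, 8, 9
Joining the sorted digits gives the result.
Final answer: 12389


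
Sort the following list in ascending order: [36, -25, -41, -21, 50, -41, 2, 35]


Original list: [36, -25, -41, -21, 50, -41, 2, 35]
Repeatedly take the smallest remaining element:
  Remaining [36, -25, -41, -21, 50, -41, 2, 35] -> smallest is -41
  Remaining [36, -25, -21, 50, -41, 2, 35] -> smallest is -41
  Remaining [36, -25, -21, 50, 2, 35] -> smallest is -25
  Remaining [36, -21, 50, 2, 35] -> smallest is -21
  Remaining [36, 50, 2, 35] -> smallest is 2
  Remaining [36, 50, 35] -> smallest is 35
  Remaining [36, 50] -> smallest is 36
  Remaining [50] -> smallest is 50
Collecting the picks in order gives the sorted list.
Final answer: [-41, -41, -25, -21, 2, 35, 36, 50]


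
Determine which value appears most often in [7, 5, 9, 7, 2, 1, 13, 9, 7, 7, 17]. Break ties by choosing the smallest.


Count the frequency of each value:
  1 appears 1 time(s)
  2 appears 1 time(s)
  5 appears 1 time(s)
  7 appears 4 time(s)
  9 appears 2 time(s)
  13 appears 1 time(s)
  17 appears 1 time(s)
Maximum frequency is 4.
Only 7 reaches that frequency, so it is the mode.
Final answer: 7


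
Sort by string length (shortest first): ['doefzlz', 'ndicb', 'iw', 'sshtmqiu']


Compute lengths:
  'doefzlz' has length 7
  'ndicb' has length 5
  'iw' has length 2
  'sshtmqiu' has length 8
Lengths in increasing order: 2 < 5 < 7 < 8
Listing the words in that order gives the answer.
Final answer: ['iw', 'ndicb', 'doefzlz', 'sshtmqiu']


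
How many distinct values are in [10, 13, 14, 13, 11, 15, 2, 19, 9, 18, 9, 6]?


List all unique values:
Distinct values: [2, 6, 9, 10, 11, 13, 14, 15, 18, 19]
Count = 10
Final answer: 10


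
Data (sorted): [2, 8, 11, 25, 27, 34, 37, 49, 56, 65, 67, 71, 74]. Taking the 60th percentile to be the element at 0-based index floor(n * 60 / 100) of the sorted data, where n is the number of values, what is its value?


The dataset has n = 13 elements.
Index = floor(13 * 60 / 100) = floor(780 / 100) = floor(7.8) = 7
Counting from index 0 in the sorted data, the element at index 7 is 49.
Final answer: 49


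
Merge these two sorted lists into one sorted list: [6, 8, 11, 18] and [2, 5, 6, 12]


List A: [6, 8, 11, 18]
List B: [2, 5, 6, 12]
Repeatedly compare the front elements and take the smaller:
  6 vs 2 -> take 2
  6 vs 5 -> take 5
  6 vs 6 -> take 6
  8 vs 6 -> take 6
  8 vs 12 -> take 8
  11 vs 12 -> take 11
  18 vs 12 -> take 12
  B is exhausted; append the rest of A: [18]
Final answer: [2, 5, 6, 6, 8, 11, 12, 18]


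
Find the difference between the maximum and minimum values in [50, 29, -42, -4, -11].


Maximum value: 50
Minimum value: -42
Range = 50 - (-42) = 92
Final answer: 92


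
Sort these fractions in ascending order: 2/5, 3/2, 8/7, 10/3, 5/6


Convert to decimal for comparison:
  2/5 = 0.4
  3/2 = 1.5
  8/7 = 1.1429
  10/3 = 3.3333
  5/6 = 0.8333
Decimals in increasing order: 0.4 < 0.8333 < 1.1429 < 1.5 < 3.3333
Writing each back as its fraction gives the sorted order.
Final answer: 2/5, 5/6, 8/7, 3/2, 10/3


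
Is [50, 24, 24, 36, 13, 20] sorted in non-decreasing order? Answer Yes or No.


Check consecutive pairs:
  50 <= 24? False
  24 <= 24? True
  24 <= 36? True
  36 <= 13? False
  13 <= 20? True
2 consecutive pair(s) are out of order, so the list is not sorted.
Final answer: No


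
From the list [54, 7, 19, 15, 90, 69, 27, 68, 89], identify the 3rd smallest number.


Sort ascending: [7, 15, 19, 27, 54, 68, 69, 89, 90]
The 3rd element (1-indexed) is at index 2.
Value = 19
Final answer: 19


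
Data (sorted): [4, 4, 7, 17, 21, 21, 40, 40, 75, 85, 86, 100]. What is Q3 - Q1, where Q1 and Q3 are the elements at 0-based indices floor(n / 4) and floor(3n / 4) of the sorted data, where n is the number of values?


The data has n = 12 elements.
Q1 index = floor(12 / 4) = floor(3) = 3; Q3 index = floor(3 * 12 / 4) = floor(9) = 9
Q1 = element at index 3 = 17
Q3 = element at index 9 = 85
IQR = 85 - 17 = 68
Final answer: 68


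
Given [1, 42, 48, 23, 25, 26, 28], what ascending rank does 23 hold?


Sort ascending: [1, 23, 25, 26, 28, 42, 48]
Find 23 in the sorted list.
23 is at position 2 (1-indexed).
Final answer: 2


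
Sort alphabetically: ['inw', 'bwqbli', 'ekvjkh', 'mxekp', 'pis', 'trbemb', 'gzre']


Compare strings character by character (the first differing letter decides):
  'bwqbli' < 'ekvjkh' since 'b' < 'e' at position 1
  'ekvjkh' < 'gzre' since 'e' < 'g' at position 1
  'gzre' < 'inw' since 'g' < 'i' at position 1
  'inw' < 'mxekp' since 'i' < 'm' at position 1
  'mxekp' < 'pis' since 'm' < 'p' at position 1
  'pis' < 'trbemb' since 'p' < 't' at position 1
Chaining these comparisons gives the alphabetical order.
Final answer: ['bwqbli', 'ekvjkh', 'gzre', 'inw', 'mxekp', 'pis', 'trbemb']


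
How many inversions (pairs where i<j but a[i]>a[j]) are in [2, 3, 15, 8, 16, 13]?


For each element, count the later elements that are smaller than it:
  2 (index 0): smaller elements after it = [] -> 0
  3 (index 1): smaller elements after it = [] -> 0
  15 (index 2): smaller elements after it = [8, 13] -> 2
  8 (index 3): smaller elements after it = [] -> 0
  16 (index 4): smaller elements after it = [13] -> 1
Total inversions = 0 + 0 + 2 + 0 + 1 = 3
Final answer: 3


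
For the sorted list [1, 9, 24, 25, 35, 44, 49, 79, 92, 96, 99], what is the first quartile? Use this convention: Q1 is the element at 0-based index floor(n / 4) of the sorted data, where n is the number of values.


The list has n = 11 elements.
Q1 index = floor(11 / 4) = floor(2.75) = 2
Counting from index 0 in the sorted data, the element at index 2 is 24.
Final answer: 24


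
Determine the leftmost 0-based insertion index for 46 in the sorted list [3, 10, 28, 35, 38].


List is sorted: [3, 10, 28, 35, 38]
We need the leftmost position where 46 can be inserted, i.e. the first index whose element is >= 46 (or the end of the list if none is).
Binary search with low=0, high=5 (0-based indices):
  low=0, high=5, mid=2: a[2]=28 < 46, so low = 3
  low=3, high=5, mid=4: a[4]=38 < 46, so low = 5
Now low = high = 5, so the insertion index is 5.
Final answer: 5


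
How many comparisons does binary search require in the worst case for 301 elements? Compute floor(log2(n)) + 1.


Binary search halves the search space each step.
Maximum comparisons = floor(log2(301)) + 1
log2(301) = 8.2336
floor(log2(301)) = 8, so 8 + 1 = 9
Final answer: 9


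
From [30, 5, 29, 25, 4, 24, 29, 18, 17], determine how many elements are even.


Check each element:
  30 is even
  5 is odd
  29 is odd
  25 is odd
  4 is even
  24 is even
  29 is odd
  18 is even
  17 is odd
Evens: [30, 4, 24, 18]
Count of evens = 4
Final answer: 4


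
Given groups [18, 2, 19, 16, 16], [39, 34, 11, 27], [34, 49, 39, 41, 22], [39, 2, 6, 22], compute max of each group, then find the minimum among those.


Find max of each group:
  Group 1: [18, 2, 19, 16, 16] -> max = 19
  Group 2: [39, 34, 11, 27] -> max = 39
  Group 3: [34, 49, 39, 41, 22] -> max = 49
  Group 4: [39, 2, 6, 22] -> max = 39
Maxes: [19, 39, 49, 39]
Minimum of maxes = 19
Final answer: 19


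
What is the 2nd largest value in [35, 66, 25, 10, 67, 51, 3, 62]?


Sort descending: [67, 66, 62, 51, 35, 25, 10, 3]
The 2nd element (1-indexed) is at index 1.
Value = 66
Final answer: 66


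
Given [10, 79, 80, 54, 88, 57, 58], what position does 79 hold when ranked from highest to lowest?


Sort descending: [88, 80, 79, 58, 57, 54, 10]
Find 79 in the sorted list.
79 is at position 3.
Final answer: 3


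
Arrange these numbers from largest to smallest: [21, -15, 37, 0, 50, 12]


Original list: [21, -15, 37, 0, 50, 12]
Repeatedly take the largest remaining element:
  Remaining [21, -15, 37, 0, 50, 12] -> largest is 50
  Remaining [21, -15, 37, 0, 12] -> largest is 37
  Remaining [21, -15, 0, 12] -> largest is 21
  Remaining [-15, 0, 12] -> largest is 12
  Remaining [-15, 0] -> largest is 0
  Remaining [-15] -> largest is -15
Collecting the picks in order gives the descending list.
Final answer: [50, 37, 21, 12, 0, -15]


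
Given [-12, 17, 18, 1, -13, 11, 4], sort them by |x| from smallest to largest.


Compute absolute values:
  |-12| = 12
  |17| = 17
  |18| = 18
  |1| = 1
  |-13| = 13
  |11| = 11
  |4| = 4
Absolute values in increasing order: 1 < 4 < 11 < 12 < 13 < 17 < 18
Listing the original numbers in that order gives the answer.
Final answer: [1, 4, 11, -12, -13, 17, 18]


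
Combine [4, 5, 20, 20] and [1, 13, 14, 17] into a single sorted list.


List A: [4, 5, 20, 20]
List B: [1, 13, 14, 17]
Repeatedly compare the front elements and take the smaller:
  4 vs 1 -> take 1
  4 vs 13 -> take 4
  5 vs 13 -> take 5
  20 vs 13 -> take 13
  20 vs 14 -> take 14
  20 vs 17 -> take 17
  B is exhausted; append the rest of A: [20, 20]
Final answer: [1, 4, 5, 13, 14, 17, 20, 20]


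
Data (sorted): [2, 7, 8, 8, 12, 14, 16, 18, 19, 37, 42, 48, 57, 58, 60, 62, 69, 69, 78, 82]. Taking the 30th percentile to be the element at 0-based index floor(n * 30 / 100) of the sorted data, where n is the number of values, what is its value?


The dataset has n = 20 elements.
Index = floor(20 * 30 / 100) = floor(600 / 100) = floor(6) = 6
Counting from index 0 in the sorted data, the element at index 6 is 16.
Final answer: 16


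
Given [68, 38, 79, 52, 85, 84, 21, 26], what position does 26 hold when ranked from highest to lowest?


Sort descending: [85, 84, 79, 68, 52, 38, 26, 21]
Find 26 in the sorted list.
26 is at position 7.
Final answer: 7


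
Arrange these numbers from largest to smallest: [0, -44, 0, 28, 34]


Original list: [0, -44, 0, 28, 34]
Repeatedly take the largest remaining element:
  Remaining [0, -44, 0, 28, 34] -> largest is 34
  Remaining [0, -44, 0, 28] -> largest is 28
  Remaining [0, -44, 0] -> largest is 0
  Remaining [-44, 0] -> largest is 0
  Remaining [-44] -> largest is -44
Collecting the picks in order gives the descending list.
Final answer: [34, 28, 0, 0, -44]


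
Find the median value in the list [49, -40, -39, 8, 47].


First, sort the list: [-40, -39, 8, 47, 49]
The list has 5 elements (odd count).
The middle index is 2 (0-based), and the element there is 8.
Final answer: 8


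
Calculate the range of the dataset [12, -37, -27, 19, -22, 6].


Maximum value: 19
Minimum value: -37
Range = 19 - (-37) = 56
Final answer: 56


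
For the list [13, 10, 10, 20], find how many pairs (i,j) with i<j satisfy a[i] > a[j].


For each element, count the later elements that are smaller than it:
  13 (index 0): smaller elements after it = [10, 10] -> 2
  10 (index 1): smaller elements after it = [] -> 0
  10 (index 2): smaller elements after it = [] -> 0
Total inversions = 2 + 0 + 0 = 2
Final answer: 2


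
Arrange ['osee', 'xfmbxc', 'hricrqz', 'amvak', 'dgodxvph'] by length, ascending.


Compute lengths:
  'osee' has length 4
  'xfmbxc' has length 6
  'hricrqz' has length 7
  'amvak' has length 5
  'dgodxvph' has length 8
Lengths in increasing order: 4 < 5 < 6 < 7 < 8
Listing the words in that order gives the answer.
Final answer: ['osee', 'amvak', 'xfmbxc', 'hricrqz', 'dgodxvph']


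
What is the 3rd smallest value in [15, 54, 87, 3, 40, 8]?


Sort ascending: [3, 8, 15, 40, 54, 87]
The 3rd element (1-indexed) is at index 2.
Value = 15
Final answer: 15


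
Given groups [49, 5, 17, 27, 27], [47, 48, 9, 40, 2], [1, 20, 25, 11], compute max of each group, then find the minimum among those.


Find max of each group:
  Group 1: [49, 5, 17, 27, 27] -> max = 49
  Group 2: [47, 48, 9, 40, 2] -> max = 48
  Group 3: [1, 20, 25, 11] -> max = 25
Maxes: [49, 48, 25]
Minimum of maxes = 25
Final answer: 25


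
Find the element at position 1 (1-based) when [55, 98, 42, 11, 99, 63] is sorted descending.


Sort descending: [99, 98, 63, 55, 42, 11]
The 1st element (1-indexed) is at index 0.
Value = 99
Final answer: 99


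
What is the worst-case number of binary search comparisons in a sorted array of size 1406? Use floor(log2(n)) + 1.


Binary search halves the search space each step.
Maximum comparisons = floor(log2(1406)) + 1
log2(1406) = 10.4574
floor(log2(1406)) = 10, so 10 + 1 = 11
Final answer: 11


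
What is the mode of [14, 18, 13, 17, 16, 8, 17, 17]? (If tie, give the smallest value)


Count the frequency of each value:
  8 appears 1 time(s)
  13 appears 1 time(s)
  14 appears 1 time(s)
  16 appears 1 time(s)
  17 appears 3 time(s)
  18 appears 1 time(s)
Maximum frequency is 3.
Only 17 reaches that frequency, so it is the mode.
Final answer: 17


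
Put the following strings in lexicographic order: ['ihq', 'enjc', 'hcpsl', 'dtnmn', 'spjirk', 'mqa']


Compare strings character by character (the first differing letter decides):
  'dtnmn' < 'enjc' since 'd' < 'e' at position 1
  'enjc' < 'hcpsl' since 'e' < 'h' at position 1
  'hcpsl' < 'ihq' since 'h' < 'i' at position 1
  'ihq' < 'mqa' since 'i' < 'm' at position 1
  'mqa' < 'spjirk' since 'm' < 's' at position 1
Chaining these comparisons gives the alphabetical order.
Final answer: ['dtnmn', 'enjc', 'hcpsl', 'ihq', 'mqa', 'spjirk']


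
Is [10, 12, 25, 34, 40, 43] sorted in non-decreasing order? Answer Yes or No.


Check consecutive pairs:
  10 <= 12? True
  12 <= 25? True
  25 <= 34? True
  34 <= 40? True
  40 <= 43? True
Every consecutive pair is in order, so the list is non-decreasing.
Final answer: Yes


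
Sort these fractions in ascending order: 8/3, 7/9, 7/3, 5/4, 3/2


Convert to decimal for comparison:
  8/3 = 2.6667
  7/9 = 0.7778
  7/3 = 2.3333
  5/4 = 1.25
  3/2 = 1.5
Decimals in increasing order: 0.7778 < 1.25 < 1.5 < 2.3333 < 2.6667
Writing each back as its fraction gives the sorted order.
Final answer: 7/9, 5/4, 3/2, 7/3, 8/3


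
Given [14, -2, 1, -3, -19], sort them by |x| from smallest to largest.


Compute absolute values:
  |14| = 14
  |-2| = 2
  |1| = 1
  |-3| = 3
  |-19| = 19
Absolute values in increasing order: 1 < 2 < 3 < 14 < 19
Listing the original numbers in that order gives the answer.
Final answer: [1, -2, -3, 14, -19]


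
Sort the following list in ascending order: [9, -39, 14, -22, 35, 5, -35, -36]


Original list: [9, -39, 14, -22, 35, 5, -35, -36]
Repeatedly take the smallest remaining element:
  Remaining [9, -39, 14, -22, 35, 5, -35, -36] -> smallest is -39
  Remaining [9, 14, -22, 35, 5, -35, -36] -> smallest is -36
  Remaining [9, 14, -22, 35, 5, -35] -> smallest is -35
  Remaining [9, 14, -22, 35, 5] -> smallest is -22
  Remaining [9, 14, 35, 5] -> smallest is 5
  Remaining [9, 14, 35] -> smallest is 9
  Remaining [14, 35] -> smallest is 14
  Remaining [35] -> smallest is 35
Collecting the picks in order gives the sorted list.
Final answer: [-39, -36, -35, -22, 5, 9, 14, 35]


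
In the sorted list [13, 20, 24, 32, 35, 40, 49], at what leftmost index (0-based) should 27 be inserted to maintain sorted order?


List is sorted: [13, 20, 24, 32, 35, 40, 49]
We need the leftmost position where 27 can be inserted, i.e. the first index whose element is >= 27 (or the end of the list if none is).
Binary search with low=0, high=7 (0-based indices):
  low=0, high=7, mid=3: a[3]=32 >= 27, so high = 3
  low=0, high=3, mid=1: a[1]=20 < 27, so low = 2
  low=2, high=3, mid=2: a[2]=24 < 27, so low = 3
Now low = high = 3, so the insertion index is 3.
Final answer: 3


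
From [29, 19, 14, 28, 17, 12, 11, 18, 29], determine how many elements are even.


Check each element:
  29 is odd
  19 is odd
  14 is even
  28 is even
  17 is odd
  12 is even
  11 is odd
  18 is even
  29 is odd
Evens: [14, 28, 12, 18]
Count of evens = 4
Final answer: 4


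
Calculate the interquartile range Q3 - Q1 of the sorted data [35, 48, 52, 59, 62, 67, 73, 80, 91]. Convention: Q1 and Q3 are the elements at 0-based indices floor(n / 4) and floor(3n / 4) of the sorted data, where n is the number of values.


The data has n = 9 elements.
Q1 index = floor(9 / 4) = floor(2.25) = 2; Q3 index = floor(3 * 9 / 4) = floor(6.75) = 6
Q1 = element at index 2 = 52
Q3 = element at index 6 = 73
IQR = 73 - 52 = 21
Final answer: 21


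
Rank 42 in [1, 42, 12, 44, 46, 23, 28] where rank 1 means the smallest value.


Sort ascending: [1, 12, 23, 28, 42, 44, 46]
Find 42 in the sorted list.
42 is at position 5 (1-indexed).
Final answer: 5


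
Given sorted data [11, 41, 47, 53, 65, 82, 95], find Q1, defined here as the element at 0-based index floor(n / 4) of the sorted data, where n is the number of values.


The list has n = 7 elements.
Q1 index = floor(7 / 4) = floor(1.75) = 1
Counting from index 0 in the sorted data, the element at index 1 is 41.
Final answer: 41


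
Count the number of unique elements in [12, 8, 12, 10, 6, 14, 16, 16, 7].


List all unique values:
Distinct values: [6, 7, 8, 10, 12, 14, 16]
Count = 7
Final answer: 7


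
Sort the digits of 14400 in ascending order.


The number 14400 has digits: 1, 4, 4, 0, 0
Sorted: 0, 0, 1, 4, 4
Joining the sorted digits gives the result.
Final answer: 00144


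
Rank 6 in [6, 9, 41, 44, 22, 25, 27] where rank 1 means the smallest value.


Sort ascending: [6, 9, 22, 25, 27, 41, 44]
Find 6 in the sorted list.
6 is at position 1 (1-indexed).
Final answer: 1


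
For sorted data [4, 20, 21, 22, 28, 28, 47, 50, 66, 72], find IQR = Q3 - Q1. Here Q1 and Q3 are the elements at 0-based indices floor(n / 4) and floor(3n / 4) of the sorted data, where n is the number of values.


The data has n = 10 elements.
Q1 index = floor(10 / 4) = floor(2.5) = 2; Q3 index = floor(3 * 10 / 4) = floor(7.5) = 7
Q1 = element at index 2 = 21
Q3 = element at index 7 = 50
IQR = 50 - 21 = 29
Final answer: 29


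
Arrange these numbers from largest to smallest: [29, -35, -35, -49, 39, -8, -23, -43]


Original list: [29, -35, -35, -49, 39, -8, -23, -43]
Repeatedly take the largest remaining element:
  Remaining [29, -35, -35, -49, 39, -8, -23, -43] -> largest is 39
  Remaining [29, -35, -35, -49, -8, -23, -43] -> largest is 29
  Remaining [-35, -35, -49, -8, -23, -43] -> largest is -8
  Remaining [-35, -35, -49, -23, -43] -> largest is -23
  Remaining [-35, -35, -49, -43] -> largest is -35
  Remaining [-35, -49, -43] -> largest is -35
  Remaining [-49, -43] -> largest is -43
  Remaining [-49] -> largest is -49
Collecting the picks in order gives the descending list.
Final answer: [39, 29, -8, -23, -35, -35, -43, -49]


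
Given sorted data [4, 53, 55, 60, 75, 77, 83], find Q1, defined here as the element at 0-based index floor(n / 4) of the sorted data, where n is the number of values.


The list has n = 7 elements.
Q1 index = floor(7 / 4) = floor(1.75) = 1
Counting from index 0 in the sorted data, the element at index 1 is 53.
Final answer: 53


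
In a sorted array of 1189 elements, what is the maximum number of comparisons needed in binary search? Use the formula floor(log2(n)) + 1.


Binary search halves the search space each step.
Maximum comparisons = floor(log2(1189)) + 1
log2(1189) = 10.2155
floor(log2(1189)) = 10, so 10 + 1 = 11
Final answer: 11


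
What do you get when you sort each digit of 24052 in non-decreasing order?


The number 24052 has digits: 2, 4, 0, 5, 2
Sorted: 0, 2, 2, 4, 5
Joining the sorted digits gives the result.
Final answer: 02245


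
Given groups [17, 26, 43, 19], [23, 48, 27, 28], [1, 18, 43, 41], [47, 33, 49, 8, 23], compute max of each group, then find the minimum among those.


Find max of each group:
  Group 1: [17, 26, 43, 19] -> max = 43
  Group 2: [23, 48, 27, 28] -> max = 48
  Group 3: [1, 18, 43, 41] -> max = 43
  Group 4: [47, 33, 49, 8, 23] -> max = 49
Maxes: [43, 48, 43, 49]
Minimum of maxes = 43
Final answer: 43


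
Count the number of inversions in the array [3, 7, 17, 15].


For each element, count the later elements that are smaller than it:
  3 (index 0): smaller elements after it = [] -> 0
  7 (index 1): smaller elements after it = [] -> 0
  17 (index 2): smaller elements after it = [15] -> 1
Total inversions = 0 + 0 + 1 = 1
Final answer: 1


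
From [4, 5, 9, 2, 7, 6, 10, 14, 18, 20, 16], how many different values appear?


List all unique values:
Distinct values: [2, 4, 5, 6, 7, 9, 10, 14, 16, 18, 20]
Count = 11
Final answer: 11


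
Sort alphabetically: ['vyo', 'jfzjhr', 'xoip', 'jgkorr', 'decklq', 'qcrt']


Compare strings character by character (the first differing letter decides):
  'decklq' < 'jfzjhr' since 'd' < 'j' at position 1
  'jfzjhr' < 'jgkorr' since 'f' < 'g' at position 2
  'jgkorr' < 'qcrt' since 'j' < 'q' at position 1
  'qcrt' < 'vyo' since 'q' < 'v' at position 1
  'vyo' < 'xoip' since 'v' < 'x' at position 1
Chaining these comparisons gives the alphabetical order.
Final answer: ['decklq', 'jfzjhr', 'jgkorr', 'qcrt', 'vyo', 'xoip']


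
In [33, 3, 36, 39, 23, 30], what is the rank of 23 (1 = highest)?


Sort descending: [39, 36, 33, 30, 23, 3]
Find 23 in the sorted list.
23 is at position 5.
Final answer: 5


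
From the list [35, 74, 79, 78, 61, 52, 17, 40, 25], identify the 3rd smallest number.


Sort ascending: [17, 25, 35, 40, 52, 61, 74, 78, 79]
The 3rd element (1-indexed) is at index 2.
Value = 35
Final answer: 35


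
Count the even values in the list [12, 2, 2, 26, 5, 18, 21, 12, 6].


Check each element:
  12 is even
  2 is even
  2 is even
  26 is even
  5 is odd
  18 is even
  21 is odd
  12 is even
  6 is even
Evens: [12, 2, 2, 26, 18, 12, 6]
Count of evens = 7
Final answer: 7


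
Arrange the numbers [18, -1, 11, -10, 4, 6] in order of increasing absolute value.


Compute absolute values:
  |18| = 18
  |-1| = 1
  |11| = 11
  |-10| = 10
  |4| = 4
  |6| = 6
Absolute values in increasing order: 1 < 4 < 6 < 10 < 11 < 18
Listing the original numbers in that order gives the answer.
Final answer: [-1, 4, 6, -10, 11, 18]


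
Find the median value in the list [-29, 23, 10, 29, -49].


First, sort the list: [-49, -29, 10, 23, 29]
The list has 5 elements (odd count).
The middle index is 2 (0-based), and the element there is 10.
Final answer: 10


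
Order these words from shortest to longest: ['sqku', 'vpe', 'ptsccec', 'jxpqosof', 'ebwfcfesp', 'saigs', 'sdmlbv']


Compute lengths:
  'sqku' has length 4
  'vpe' has length 3
  'ptsccec' has length 7
  'jxpqosof' has length 8
  'ebwfcfesp' has length 9
  'saigs' has length 5
  'sdmlbv' has length 6
Lengths in increasing order: 3 < 4 < 5 < 6 < 7 < 8 < 9
Listing the words in that order gives the answer.
Final answer: ['vpe', 'sqku', 'saigs', 'sdmlbv', 'ptsccec', 'jxpqosof', 'ebwfcfesp']


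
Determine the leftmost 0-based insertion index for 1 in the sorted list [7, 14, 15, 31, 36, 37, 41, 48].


List is sorted: [7, 14, 15, 31, 36, 37, 41, 48]
We need the leftmost position where 1 can be inserted, i.e. the first index whose element is >= 1 (or the end of the list if none is).
Binary search with low=0, high=8 (0-based indices):
  low=0, high=8, mid=4: a[4]=36 >= 1, so high = 4
  low=0, high=4, mid=2: a[2]=15 >= 1, so high = 2
  low=0, high=2, mid=1: a[1]=14 >= 1, so high = 1
  low=0, high=1, mid=0: a[0]=7 >= 1, so high = 0
Now low = high = 0, so the insertion index is 0.
Final answer: 0


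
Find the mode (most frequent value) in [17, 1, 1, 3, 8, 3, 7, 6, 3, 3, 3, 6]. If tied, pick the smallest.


Count the frequency of each value:
  1 appears 2 time(s)
  3 appears 5 time(s)
  6 appears 2 time(s)
  7 appears 1 time(s)
  8 appears 1 time(s)
  17 appears 1 time(s)
Maximum frequency is 5.
Only 3 reaches that frequency, so it is the mode.
Final answer: 3


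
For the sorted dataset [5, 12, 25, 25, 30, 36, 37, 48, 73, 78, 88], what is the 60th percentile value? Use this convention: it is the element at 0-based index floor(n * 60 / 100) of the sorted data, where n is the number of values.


The dataset has n = 11 elements.
Index = floor(11 * 60 / 100) = floor(660 / 100) = floor(6.6) = 6
Counting from index 0 in the sorted data, the element at index 6 is 37.
Final answer: 37


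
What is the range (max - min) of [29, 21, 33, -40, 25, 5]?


Maximum value: 33
Minimum value: -40
Range = 33 - (-40) = 73
Final answer: 73


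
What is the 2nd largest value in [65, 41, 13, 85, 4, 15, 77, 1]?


Sort descending: [85, 77, 65, 41, 15, 13, 4, 1]
The 2nd element (1-indexed) is at index 1.
Value = 77
Final answer: 77


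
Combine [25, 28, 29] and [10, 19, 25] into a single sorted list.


List A: [25, 28, 29]
List B: [10, 19, 25]
Repeatedly compare the front elements and take the smaller:
  25 vs 10 -> take 10
  25 vs 19 -> take 19
  25 vs 25 -> take 25
  28 vs 25 -> take 25
  B is exhausted; append the rest of A: [28, 29]
Final answer: [10, 19, 25, 25, 28, 29]


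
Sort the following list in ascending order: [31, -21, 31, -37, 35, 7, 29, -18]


Original list: [31, -21, 31, -37, 35, 7, 29, -18]
Repeatedly take the smallest remaining element:
  Remaining [31, -21, 31, -37, 35, 7, 29, -18] -> smallest is -37
  Remaining [31, -21, 31, 35, 7, 29, -18] -> smallest is -21
  Remaining [31, 31, 35, 7, 29, -18] -> smallest is -18
  Remaining [31, 31, 35, 7, 29] -> smallest is 7
  Remaining [31, 31, 35, 29] -> smallest is 29
  Remaining [31, 31, 35] -> smallest is 31
  Remaining [31, 35] -> smallest is 31
  Remaining [35] -> smallest is 35
Collecting the picks in order gives the sorted list.
Final answer: [-37, -21, -18, 7, 29, 31, 31, 35]


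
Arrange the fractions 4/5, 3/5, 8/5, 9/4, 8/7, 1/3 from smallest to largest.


Convert to decimal for comparison:
  4/5 = 0.8
  3/5 = 0.6
  8/5 = 1.6
  9/4 = 2.25
  8/7 = 1.1429
  1/3 = 0.3333
Decimals in increasing order: 0.3333 < 0.6 < 0.8 < 1.1429 < 1.6 < 2.25
Writing each back as its fraction gives the sorted order.
Final answer: 1/3, 3/5, 4/5, 8/7, 8/5, 9/4


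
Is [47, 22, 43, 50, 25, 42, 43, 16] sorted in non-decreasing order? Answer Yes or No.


Check consecutive pairs:
  47 <= 22? False
  22 <= 43? True
  43 <= 50? True
  50 <= 25? False
  25 <= 42? True
  42 <= 43? True
  43 <= 16? False
3 consecutive pair(s) are out of order, so the list is not sorted.
Final answer: No


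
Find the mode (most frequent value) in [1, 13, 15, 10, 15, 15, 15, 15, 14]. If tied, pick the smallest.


Count the frequency of each value:
  1 appears 1 time(s)
  10 appears 1 time(s)
  13 appears 1 time(s)
  14 appears 1 time(s)
  15 appears 5 time(s)
Maximum frequency is 5.
Only 15 reaches that frequency, so it is the mode.
Final answer: 15


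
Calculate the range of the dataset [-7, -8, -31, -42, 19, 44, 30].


Maximum value: 44
Minimum value: -42
Range = 44 - (-42) = 86
Final answer: 86


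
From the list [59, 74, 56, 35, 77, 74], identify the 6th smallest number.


Sort ascending: [35, 56, 59, 74, 74, 77]
The 6th element (1-indexed) is at index 5.
Value = 77
Final answer: 77


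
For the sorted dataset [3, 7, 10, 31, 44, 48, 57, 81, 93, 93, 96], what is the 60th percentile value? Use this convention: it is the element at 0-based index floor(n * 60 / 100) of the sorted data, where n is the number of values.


The dataset has n = 11 elements.
Index = floor(11 * 60 / 100) = floor(660 / 100) = floor(6.6) = 6
Counting from index 0 in the sorted data, the element at index 6 is 57.
Final answer: 57


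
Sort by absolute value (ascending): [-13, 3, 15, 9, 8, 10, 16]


Compute absolute values:
  |-13| = 13
  |3| = 3
  |15| = 15
  |9| = 9
  |8| = 8
  |10| = 10
  |16| = 16
Absolute values in increasing order: 3 < 8 < 9 < 10 < 13 < 15 < 16
Listing the original numbers in that order gives the answer.
Final answer: [3, 8, 9, 10, -13, 15, 16]


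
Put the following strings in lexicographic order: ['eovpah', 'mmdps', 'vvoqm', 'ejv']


Compare strings character by character (the first differing letter decides):
  'ejv' < 'eovpah' since 'j' < 'o' at position 2
  'eovpah' < 'mmdps' since 'e' < 'm' at position 1
  'mmdps' < 'vvoqm' since 'm' < 'v' at position 1
Chaining these comparisons gives the alphabetical order.
Final answer: ['ejv', 'eovpah', 'mmdps', 'vvoqm']


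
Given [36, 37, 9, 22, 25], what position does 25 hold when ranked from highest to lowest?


Sort descending: [37, 36, 25, 22, 9]
Find 25 in the sorted list.
25 is at position 3.
Final answer: 3


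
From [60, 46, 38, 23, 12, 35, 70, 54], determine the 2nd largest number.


Sort descending: [70, 60, 54, 46, 38, 35, 23, 12]
The 2nd element (1-indexed) is at index 1.
Value = 60
Final answer: 60


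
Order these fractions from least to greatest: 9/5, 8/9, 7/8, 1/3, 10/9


Convert to decimal for comparison:
  9/5 = 1.8
  8/9 = 0.8889
  7/8 = 0.875
  1/3 = 0.3333
  10/9 = 1.1111
Decimals in increasing order: 0.3333 < 0.875 < 0.8889 < 1.1111 < 1.8
Writing each back as its fraction gives the sorted order.
Final answer: 1/3, 7/8, 8/9, 10/9, 9/5


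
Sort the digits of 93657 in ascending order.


The number 93657 has digits: 9, 3, 6, 5, 7
Sorted: 3, 5, 6, 7, 9
Joining the sorted digits gives the result.
Final answer: 35679


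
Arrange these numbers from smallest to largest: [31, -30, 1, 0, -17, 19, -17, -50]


Original list: [31, -30, 1, 0, -17, 19, -17, -50]
Repeatedly take the smallest remaining element:
  Remaining [31, -30, 1, 0, -17, 19, -17, -50] -> smallest is -50
  Remaining [31, -30, 1, 0, -17, 19, -17] -> smallest is -30
  Remaining [31, 1, 0, -17, 19, -17] -> smallest is -17
  Remaining [31, 1, 0, 19, -17] -> smallest is -17
  Remaining [31, 1, 0, 19] -> smallest is 0
  Remaining [31, 1, 19] -> smallest is 1
  Remaining [31, 19] -> smallest is 19
  Remaining [31] -> smallest is 31
Collecting the picks in order gives the sorted list.
Final answer: [-50, -30, -17, -17, 0, 1, 19, 31]


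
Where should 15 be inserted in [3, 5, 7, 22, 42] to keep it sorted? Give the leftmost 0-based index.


List is sorted: [3, 5, 7, 22, 42]
We need the leftmost position where 15 can be inserted, i.e. the first index whose element is >= 15 (or the end of the list if none is).
Binary search with low=0, high=5 (0-based indices):
  low=0, high=5, mid=2: a[2]=7 < 15, so low = 3
  low=3, high=5, mid=4: a[4]=42 >= 15, so high = 4
  low=3, high=4, mid=3: a[3]=22 >= 15, so high = 3
Now low = high = 3, so the insertion index is 3.
Final answer: 3


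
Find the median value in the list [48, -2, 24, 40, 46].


First, sort the list: [-2, 24, 40, 46, 48]
The list has 5 elements (odd count).
The middle index is 2 (0-based), and the element there is 40.
Final answer: 40


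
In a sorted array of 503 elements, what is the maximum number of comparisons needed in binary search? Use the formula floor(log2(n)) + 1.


Binary search halves the search space each step.
Maximum comparisons = floor(log2(503)) + 1
log2(503) = 8.9744
floor(log2(503)) = 8, so 8 + 1 = 9
Final answer: 9


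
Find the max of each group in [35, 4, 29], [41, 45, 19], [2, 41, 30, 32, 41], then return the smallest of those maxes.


Find max of each group:
  Group 1: [35, 4, 29] -> max = 35
  Group 2: [41, 45, 19] -> max = 45
  Group 3: [2, 41, 30, 32, 41] -> max = 41
Maxes: [35, 45, 41]
Minimum of maxes = 35
Final answer: 35
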